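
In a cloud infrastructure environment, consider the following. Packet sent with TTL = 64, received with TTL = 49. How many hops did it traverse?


Given: initial TTL = 64, received TTL = 49
Hops = initial TTL - received TTL
Hops = 64 - 49 = 15

15


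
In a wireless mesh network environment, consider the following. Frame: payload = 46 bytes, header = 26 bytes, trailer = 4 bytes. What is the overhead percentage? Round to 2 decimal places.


Given: payload = 46 B, header = 26 B, trailer = 4 B
Overhead bytes = header + trailer = 26 + 4 = 30
Total frame = payload + overhead = 46 + 30 = 76
Overhead % = 30 / 76 * 100 = 39.4737% -> 39.47% (2 dp)

39.47


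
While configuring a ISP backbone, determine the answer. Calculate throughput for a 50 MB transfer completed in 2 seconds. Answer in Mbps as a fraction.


Given: file = 50 MB, time = 2 s
File in Mb = 50 * 8 = 400 Mb
Throughput = 400 / 2 Mbps
Throughput = 200 Mbps

200


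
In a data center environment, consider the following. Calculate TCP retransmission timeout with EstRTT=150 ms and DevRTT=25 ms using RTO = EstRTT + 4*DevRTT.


Given: EstRTT = 150 ms, DevRTT = 25 ms
Timeout = EstRTT + 4 * DevRTT
4 * DevRTT = 4 * 25 = 100
Timeout = 150 + 100 = 250 ms

250


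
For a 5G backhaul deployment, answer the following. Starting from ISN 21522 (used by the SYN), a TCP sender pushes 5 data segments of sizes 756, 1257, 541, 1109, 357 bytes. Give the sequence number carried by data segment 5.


The SYN occupies sequence number ISN = 21522, so the first data byte is ISN + 1 = 21523.
SEQ of data segment i = (ISN + 1) + sum of payload sizes of segments 1..i-1.
Segment 1: SEQ = 21523, payload = 756 bytes
Segment 2: SEQ = 22279, payload = 1257 bytes
Segment 3: SEQ = 23536, payload = 541 bytes
Segment 4: SEQ = 24077, payload = 1109 bytes
Segment 5: SEQ = 25186, payload = 357 bytes
SEQ of segment 5 = 21523 + 756 + 1257 + 541 + 1109 = 25186

25186


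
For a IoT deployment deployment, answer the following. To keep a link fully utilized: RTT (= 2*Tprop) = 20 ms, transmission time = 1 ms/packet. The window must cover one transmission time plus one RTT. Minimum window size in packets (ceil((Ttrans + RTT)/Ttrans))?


Given: Ttrans = 1 ms, RTT = 20 ms (= 2 * Tprop, Tprop = 10 ms)
Time until first ACK returns = Ttrans + RTT = 1 + 20 = 21 ms
Need W * Ttrans >= Ttrans + RTT  ->  W >= (Ttrans + RTT) / Ttrans
(Ttrans + RTT) / Ttrans = 21 / 1 = 21
W_min = ceil(21) = 21

21


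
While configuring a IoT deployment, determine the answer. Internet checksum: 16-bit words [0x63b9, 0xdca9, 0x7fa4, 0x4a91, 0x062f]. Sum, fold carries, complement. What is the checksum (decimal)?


Given words: [0x63b9, 0xdca9, 0x7fa4, 0x4a91, 0x062f]
Step 1: Sum all words
Raw sum = 25529 + 56489 + 32676 + 19089 + 1583 = 135366
Step 2: Fold carry: (4294 + 2) = 4296
One's complement = ~4296 & 0xFFFF = 61239

61239


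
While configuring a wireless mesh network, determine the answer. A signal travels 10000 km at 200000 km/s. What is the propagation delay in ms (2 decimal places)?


Given: distance = 10000 km, speed = 200000 km/s
Delay = distance / speed = 10000 / 200000 seconds
Delay in ms = 10000 * 1000 / 200000
Delay = 50.0000 ms
Rounded to 2 dp = 50.00 ms

50.00


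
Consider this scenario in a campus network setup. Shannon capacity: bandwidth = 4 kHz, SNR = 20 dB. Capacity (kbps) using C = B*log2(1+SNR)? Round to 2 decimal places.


Given: B = 4 kHz, SNR = 20 dB
SNR linear = 10^(20/10) = 100
1 + SNR = 101
log2(101) = 6.6582114828
C = 4 * 1000 * 6.6582114828 = 26632.8459 bps
C = 26.632846 kbps -> 26.63 kbps (2 dp)

26.63


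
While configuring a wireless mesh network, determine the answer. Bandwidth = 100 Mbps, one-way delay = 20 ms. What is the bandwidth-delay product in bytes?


Given: bandwidth = 100 Mbps, delay = 20 ms
BDP in bits = 100 * 10^6 * 20 / 1000
BDP in bits = 2000000
BDP in bytes = 2000000 / 8 = 250000

250000


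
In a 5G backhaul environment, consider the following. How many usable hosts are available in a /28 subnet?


Given: subnet mask /28
Host bits = 32 - 28 = 4
Total addresses = 2^4 = 16
Usable hosts = 16 - 2 (network + broadcast) = 14

14


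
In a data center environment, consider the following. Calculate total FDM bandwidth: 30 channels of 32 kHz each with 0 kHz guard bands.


Given: 30 channels, 32 kHz each, guard = 0 kHz
Channel bandwidth = 30 * 32 = 960 kHz
Guard bands = 29 gaps * 0 kHz = 0 kHz
Total = 960 + 0 = 960 kHz

960


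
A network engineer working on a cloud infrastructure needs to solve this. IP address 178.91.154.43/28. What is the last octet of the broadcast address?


Given: IP = 178.91.154.43, prefix = /28
Host bits = 32 - 28 = 4
Network last octet = 43 AND mask = 32
Host part size = 2^4 - 1 = 15
Broadcast last octet = 32 OR 15 = 47

47


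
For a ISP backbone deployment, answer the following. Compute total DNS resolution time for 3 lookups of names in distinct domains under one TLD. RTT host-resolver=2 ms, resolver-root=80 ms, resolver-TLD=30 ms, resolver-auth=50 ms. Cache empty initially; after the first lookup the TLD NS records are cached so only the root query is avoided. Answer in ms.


Lookup 1 (cold cache): local + root + TLD + auth = 2 + 80 + 30 + 50 = 162 ms
Lookups 2..3 (TLD NS cached -> skip root; new domain -> still ask TLD and auth): local + TLD + auth = 2 + 30 + 50 = 82 ms each
Remaining 2 lookups: 2 * 82 = 164 ms
Total = 162 + 164 = 326 ms

326


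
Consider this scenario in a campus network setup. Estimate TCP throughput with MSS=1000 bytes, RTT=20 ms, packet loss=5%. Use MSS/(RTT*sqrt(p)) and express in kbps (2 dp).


Given: MSS = 1000 bytes, RTT = 20 ms, loss = 5%
RTT in seconds = 20 / 1000 = 0.02
Loss rate = 5% = 0.05
sqrt(loss) = sqrt(0.05) = 0.223606797750
Throughput (bytes/s) = 1000 / (0.02 * 0.223606797750) = 223606.7977
Throughput (kbps) = 223606.7977 * 8 / 1000 = 1788.854382 -> 1788.85 kbps (2 dp)

1788.85


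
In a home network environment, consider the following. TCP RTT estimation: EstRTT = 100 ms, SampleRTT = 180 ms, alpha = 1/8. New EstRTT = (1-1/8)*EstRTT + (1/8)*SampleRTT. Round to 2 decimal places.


Given: EstRTT = 100 ms, SampleRTT = 180 ms, alpha = 1/8
New EstRTT = (1 - alpha) * EstRTT + alpha * SampleRTT
(7/8) * 100 = 87.5
(1/8) * 180 = 22.5
New EstRTT = 87.5 + 22.5 = 110 ms -> 110.00 ms (2 dp)

110.00


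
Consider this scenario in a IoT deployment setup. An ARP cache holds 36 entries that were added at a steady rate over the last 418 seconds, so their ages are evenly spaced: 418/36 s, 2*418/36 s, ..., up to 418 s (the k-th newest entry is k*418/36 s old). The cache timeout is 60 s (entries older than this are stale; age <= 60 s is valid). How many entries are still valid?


Ages are k * 418/36 s for k = 1..36 (spacing = 11.6111 s).
Entry k is valid iff k * 418/36 <= 60 iff k <= 36 * 60 / 418 = 5.1675
n_valid = floor(5.1675) = 5
(n_stale = 36 - 5 = 31)

5


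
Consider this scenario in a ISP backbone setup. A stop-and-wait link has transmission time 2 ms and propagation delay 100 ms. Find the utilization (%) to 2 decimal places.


Given: Ttrans = 2 ms, Tprop = 100 ms
RTT = 2 * Tprop = 2 * 100 = 200 ms
U = Ttrans / (Ttrans + RTT)
U = 2 / (2 + 200)
U = 2 / 202 = 0.009901
U% = 0.99%

0.99


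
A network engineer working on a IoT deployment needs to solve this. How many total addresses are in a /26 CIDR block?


Given: CIDR prefix /26
Host bits = 32 - 26 = 6
Total addresses = 2^6 = 64

64


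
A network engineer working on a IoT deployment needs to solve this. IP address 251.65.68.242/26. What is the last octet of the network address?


Given: IP = 251.65.68.242, prefix = /26
Subnet mask = 255.255.255.192
Last octet of IP: 242
Last octet of mask: 192
Network last octet = 242 AND 192 = 192

192


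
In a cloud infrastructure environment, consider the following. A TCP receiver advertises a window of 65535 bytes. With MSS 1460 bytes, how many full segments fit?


Given: RWND = 65535 bytes, MSS = 1460 bytes
Full segments = floor(RWND / MSS)
Full segments = floor(65535 / 1460)
Full segments = floor(44.887) = 44

44


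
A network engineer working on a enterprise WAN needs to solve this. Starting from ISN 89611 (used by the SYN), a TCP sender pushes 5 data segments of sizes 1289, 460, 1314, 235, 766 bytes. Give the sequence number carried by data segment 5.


The SYN occupies sequence number ISN = 89611, so the first data byte is ISN + 1 = 89612.
SEQ of data segment i = (ISN + 1) + sum of payload sizes of segments 1..i-1.
Segment 1: SEQ = 89612, payload = 1289 bytes
Segment 2: SEQ = 90901, payload = 460 bytes
Segment 3: SEQ = 91361, payload = 1314 bytes
Segment 4: SEQ = 92675, payload = 235 bytes
Segment 5: SEQ = 92910, payload = 766 bytes
SEQ of segment 5 = 89612 + 1289 + 460 + 1314 + 235 = 92910

92910


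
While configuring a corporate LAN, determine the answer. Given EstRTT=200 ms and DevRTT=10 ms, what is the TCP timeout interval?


Given: EstRTT = 200 ms, DevRTT = 10 ms
Timeout = EstRTT + 4 * DevRTT
4 * DevRTT = 4 * 10 = 40
Timeout = 200 + 40 = 240 ms

240


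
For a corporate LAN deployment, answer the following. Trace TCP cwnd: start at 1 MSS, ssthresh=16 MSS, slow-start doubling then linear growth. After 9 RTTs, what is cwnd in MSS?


RTT 0: cwnd = 1 MSS (initial)
RTT 1: cwnd = 2 MSS (slow start, doubled)
RTT 2: cwnd = 4 MSS (slow start, doubled)
RTT 3: cwnd = 8 MSS (slow start, doubled)
RTT 4: cwnd = 16 MSS (slow start, doubled)
RTT 5: cwnd = 17 MSS (congestion avoidance, +1)
RTT 6: cwnd = 18 MSS (congestion avoidance, +1)
RTT 7: cwnd = 19 MSS (congestion avoidance, +1)
RTT 8: cwnd = 20 MSS (congestion avoidance, +1)
RTT 9: cwnd = 21 MSS (congestion avoidance, +1)

21


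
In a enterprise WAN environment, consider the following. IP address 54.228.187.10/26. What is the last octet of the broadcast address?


Given: IP = 54.228.187.10, prefix = /26
Host bits = 32 - 26 = 6
Network last octet = 10 AND mask = 0
Host part size = 2^6 - 1 = 63
Broadcast last octet = 0 OR 63 = 63

63


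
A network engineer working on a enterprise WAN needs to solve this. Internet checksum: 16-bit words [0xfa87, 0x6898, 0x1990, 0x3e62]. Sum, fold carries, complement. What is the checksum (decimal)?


Given words: [0xfa87, 0x6898, 0x1990, 0x3e62]
Step 1: Sum all words
Raw sum = 64135 + 26776 + 6544 + 15970 = 113425
Step 2: Fold carry: (47889 + 1) = 47890
One's complement = ~47890 & 0xFFFF = 17645

17645


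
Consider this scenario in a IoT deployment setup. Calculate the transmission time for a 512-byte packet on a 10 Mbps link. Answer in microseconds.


Given: packet = 512 bytes, bandwidth = 10 Mbps
Packet in bits = 512 * 8 = 4096 bits
Bandwidth = 10 * 10^6 = 10000000 bps
Time = 4096 / 10000000 seconds
Time in us = 4096 * 10^6 / 10000000 = 409.6

409.6


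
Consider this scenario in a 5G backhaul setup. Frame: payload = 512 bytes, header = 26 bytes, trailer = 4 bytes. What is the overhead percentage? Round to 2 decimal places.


Given: payload = 512 B, header = 26 B, trailer = 4 B
Overhead bytes = header + trailer = 26 + 4 = 30
Total frame = payload + overhead = 512 + 30 = 542
Overhead % = 30 / 542 * 100 = 5.5351% -> 5.54% (2 dp)

5.54


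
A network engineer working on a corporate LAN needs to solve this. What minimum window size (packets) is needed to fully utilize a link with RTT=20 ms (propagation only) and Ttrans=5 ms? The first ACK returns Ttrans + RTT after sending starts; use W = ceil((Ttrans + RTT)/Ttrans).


Given: Ttrans = 5 ms, RTT = 20 ms (= 2 * Tprop, Tprop = 10 ms)
Time until first ACK returns = Ttrans + RTT = 5 + 20 = 25 ms
Need W * Ttrans >= Ttrans + RTT  ->  W >= (Ttrans + RTT) / Ttrans
(Ttrans + RTT) / Ttrans = 25 / 5 = 5
W_min = ceil(5) = 5

5


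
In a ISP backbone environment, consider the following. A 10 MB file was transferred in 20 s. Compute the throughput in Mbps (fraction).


Given: file = 10 MB, time = 20 s
File in Mb = 10 * 8 = 80 Mb
Throughput = 80 / 20 Mbps
Throughput = 4 Mbps

4


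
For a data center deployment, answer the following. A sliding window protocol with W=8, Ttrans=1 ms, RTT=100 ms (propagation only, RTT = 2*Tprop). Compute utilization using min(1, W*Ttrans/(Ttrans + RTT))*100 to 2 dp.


Given: W = 8, Ttrans = 1 ms, RTT = 100 ms (= 2 * Tprop, Tprop = 50 ms)
Cycle time = Ttrans + RTT = 1 + 100 = 101 ms (first packet sent until its ACK returns)
W * Ttrans = 8 * 1 = 8 ms of sending per cycle
W * Ttrans / (Ttrans + RTT) = 8 / 101 = 0.079208
U = min(1, 0.079208) = 0.079208
U% = 7.92%

7.92


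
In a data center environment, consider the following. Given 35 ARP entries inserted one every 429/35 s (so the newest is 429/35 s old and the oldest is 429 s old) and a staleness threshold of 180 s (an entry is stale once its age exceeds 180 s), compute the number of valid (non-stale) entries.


Ages are k * 429/35 s for k = 1..35 (spacing = 12.2571 s).
Entry k is valid iff k * 429/35 <= 180 iff k <= 35 * 180 / 429 = 14.6853
n_valid = floor(14.6853) = 14
(n_stale = 35 - 14 = 21)

14


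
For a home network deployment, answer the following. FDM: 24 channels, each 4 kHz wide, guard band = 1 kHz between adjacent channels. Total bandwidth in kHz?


Given: 24 channels, 4 kHz each, guard = 1 kHz
Channel bandwidth = 24 * 4 = 96 kHz
Guard bands = 23 gaps * 1 kHz = 23 kHz
Total = 96 + 23 = 119 kHz

119


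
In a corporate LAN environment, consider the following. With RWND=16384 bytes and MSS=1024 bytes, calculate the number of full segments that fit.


Given: RWND = 16384 bytes, MSS = 1024 bytes
Full segments = floor(RWND / MSS)
Full segments = floor(16384 / 1024)
Full segments = floor(16.0) = 16

16


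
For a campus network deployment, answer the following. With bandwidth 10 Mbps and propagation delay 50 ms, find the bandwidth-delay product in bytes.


Given: bandwidth = 10 Mbps, delay = 50 ms
BDP in bits = 10 * 10^6 * 50 / 1000
BDP in bits = 500000
BDP in bytes = 500000 / 8 = 62500

62500


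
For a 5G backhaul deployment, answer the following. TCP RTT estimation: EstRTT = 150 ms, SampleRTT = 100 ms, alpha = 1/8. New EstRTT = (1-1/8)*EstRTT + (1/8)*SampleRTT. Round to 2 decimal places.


Given: EstRTT = 150 ms, SampleRTT = 100 ms, alpha = 1/8
New EstRTT = (1 - alpha) * EstRTT + alpha * SampleRTT
(7/8) * 150 = 131.25
(1/8) * 100 = 12.5
New EstRTT = 131.25 + 12.5 = 143.75 ms -> 143.75 ms (2 dp)

143.75


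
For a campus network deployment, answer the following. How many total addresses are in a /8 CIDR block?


Given: CIDR prefix /8
Host bits = 32 - 8 = 24
Total addresses = 2^24 = 16777216

16777216


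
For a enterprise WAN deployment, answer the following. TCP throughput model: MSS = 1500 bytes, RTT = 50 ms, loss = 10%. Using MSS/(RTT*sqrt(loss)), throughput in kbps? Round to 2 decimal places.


Given: MSS = 1500 bytes, RTT = 50 ms, loss = 10%
RTT in seconds = 50 / 1000 = 0.05
Loss rate = 10% = 0.1
sqrt(loss) = sqrt(0.1) = 0.316227766017
Throughput (bytes/s) = 1500 / (0.05 * 0.316227766017) = 94868.3298
Throughput (kbps) = 94868.3298 * 8 / 1000 = 758.946638 -> 758.95 kbps (2 dp)

758.95


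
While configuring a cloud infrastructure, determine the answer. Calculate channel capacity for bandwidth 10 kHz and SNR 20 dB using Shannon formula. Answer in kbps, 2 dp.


Given: B = 10 kHz, SNR = 20 dB
SNR linear = 10^(20/10) = 100
1 + SNR = 101
log2(101) = 6.6582114828
C = 10 * 1000 * 6.6582114828 = 66582.1148 bps
C = 66.582115 kbps -> 66.58 kbps (2 dp)

66.58


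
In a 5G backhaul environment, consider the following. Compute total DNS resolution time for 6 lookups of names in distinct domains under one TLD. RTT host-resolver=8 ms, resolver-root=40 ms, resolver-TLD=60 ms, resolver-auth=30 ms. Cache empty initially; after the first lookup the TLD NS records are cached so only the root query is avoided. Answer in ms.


Lookup 1 (cold cache): local + root + TLD + auth = 8 + 40 + 60 + 30 = 138 ms
Lookups 2..6 (TLD NS cached -> skip root; new domain -> still ask TLD and auth): local + TLD + auth = 8 + 60 + 30 = 98 ms each
Remaining 5 lookups: 5 * 98 = 490 ms
Total = 138 + 490 = 628 ms

628


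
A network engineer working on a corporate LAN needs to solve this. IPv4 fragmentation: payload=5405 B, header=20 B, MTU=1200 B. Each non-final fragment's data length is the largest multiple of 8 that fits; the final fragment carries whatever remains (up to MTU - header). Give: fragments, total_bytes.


Max data per non-final fragment = floor((MTU - header)/8)*8 = floor((1200 - 20)/8)*8 = floor(1180/8)*8 = 1176 B
Final fragment needs no 8-byte alignment: it can carry up to MTU - header = 1180 B
Non-final fragments needed = ceil((payload - 1180) / 1176) = ceil(4225/1176) = ceil(3.5927) = 4
Number of fragments = 4 + 1 = 5
Fragment sizes (data): 4 * 1176 B + 701 B (last, 701 <= 1180 OK)
Total bytes sent = payload + n_frags * header = 5405 + 5*20 = 5405 + 100 = 5505 B

5, 5505


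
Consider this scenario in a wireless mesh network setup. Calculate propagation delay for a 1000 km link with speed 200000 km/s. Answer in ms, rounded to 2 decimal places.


Given: distance = 1000 km, speed = 200000 km/s
Delay = distance / speed = 1000 / 200000 seconds
Delay in ms = 1000 * 1000 / 200000
Delay = 5.0000 ms
Rounded to 2 dp = 5.00 ms

5.00


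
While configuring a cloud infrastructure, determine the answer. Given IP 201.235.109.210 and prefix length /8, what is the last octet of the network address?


Given: IP = 201.235.109.210, prefix = /8
Subnet mask = 255.0.0.0
Last octet of IP: 210
Last octet of mask: 0
Network last octet = 210 AND 0 = 0

0


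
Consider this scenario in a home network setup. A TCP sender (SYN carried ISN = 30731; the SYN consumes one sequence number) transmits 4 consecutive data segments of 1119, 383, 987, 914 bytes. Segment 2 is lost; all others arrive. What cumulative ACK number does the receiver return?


SYN uses sequence number 30731; first data byte = ISN + 1 = 30732.
Segment 1: SEQ = 30732, len = 1119 B, covers [30732, 31850]
Segment 2: SEQ = 31851, len = 383 B, covers [31851, 32233] [LOST]
Segment 3: SEQ = 32234, len = 987 B, covers [32234, 33220]
Segment 4: SEQ = 33221, len = 914 B, covers [33221, 34134]
In-order data received: bytes [30732, 31850] (segments 1..1).
Segment 2 missing -> gap begins at byte 31851; later segments buffered out of order.
Cumulative ACK = next expected in-order byte = 30732 + 1119 = 31851

31851


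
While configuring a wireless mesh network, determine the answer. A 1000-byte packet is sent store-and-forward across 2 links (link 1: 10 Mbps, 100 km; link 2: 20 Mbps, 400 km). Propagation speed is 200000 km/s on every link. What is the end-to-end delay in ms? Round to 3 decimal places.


Packet = 1000 bytes = 8000 bits. Store-and-forward: sum (t_trans + t_prop) per link.
Link 1: t_trans = 8000/(10*10^6) s = 0.8000 ms; t_prop = 100/200000 s = 0.5000 ms; subtotal = 1.3000 ms
Link 2: t_trans = 8000/(20*10^6) s = 0.4000 ms; t_prop = 400/200000 s = 2.0000 ms; subtotal = 2.4000 ms
End-to-end = 1.3000 + 2.4000 = 3.7000 ms -> 3.700 ms (3 dp)

3.700


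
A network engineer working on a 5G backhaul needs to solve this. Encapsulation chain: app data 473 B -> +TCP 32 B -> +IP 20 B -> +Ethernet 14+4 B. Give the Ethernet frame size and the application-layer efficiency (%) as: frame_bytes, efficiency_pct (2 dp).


TCP segment = 473 + 32 = 505 B
IP packet = 505 + 20 = 525 B
Ethernet frame = 525 + 14 + 4 = 543 B
Efficiency = app / frame = 473 / 543 = 0.871087 = 87.1087% -> 87.11% (2 dp)

543, 87.11


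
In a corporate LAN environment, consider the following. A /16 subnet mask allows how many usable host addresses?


Given: subnet mask /16
Host bits = 32 - 16 = 16
Total addresses = 2^16 = 65536
Usable hosts = 65536 - 2 (network + broadcast) = 65534

65534


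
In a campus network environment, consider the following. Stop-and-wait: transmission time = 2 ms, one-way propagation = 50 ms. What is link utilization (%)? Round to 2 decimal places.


Given: Ttrans = 2 ms, Tprop = 50 ms
RTT = 2 * Tprop = 2 * 50 = 100 ms
U = Ttrans / (Ttrans + RTT)
U = 2 / (2 + 100)
U = 2 / 102 = 0.019608
U% = 1.96%

1.96


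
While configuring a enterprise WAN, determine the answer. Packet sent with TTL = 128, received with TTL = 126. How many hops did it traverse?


Given: initial TTL = 128, received TTL = 126
Hops = initial TTL - received TTL
Hops = 128 - 126 = 2

2


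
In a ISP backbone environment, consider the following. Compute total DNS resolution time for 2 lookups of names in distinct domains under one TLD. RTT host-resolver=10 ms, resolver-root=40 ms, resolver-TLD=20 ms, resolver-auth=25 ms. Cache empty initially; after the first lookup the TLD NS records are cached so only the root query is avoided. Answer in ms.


Lookup 1 (cold cache): local + root + TLD + auth = 10 + 40 + 20 + 25 = 95 ms
Lookups 2..2 (TLD NS cached -> skip root; new domain -> still ask TLD and auth): local + TLD + auth = 10 + 20 + 25 = 55 ms each
Remaining 1 lookups: 1 * 55 = 55 ms
Total = 95 + 55 = 150 ms

150


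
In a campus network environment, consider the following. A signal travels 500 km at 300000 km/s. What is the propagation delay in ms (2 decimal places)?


Given: distance = 500 km, speed = 300000 km/s
Delay = distance / speed = 500 / 300000 seconds
Delay in ms = 500 * 1000 / 300000
Delay = 1.6667 ms
Rounded to 2 dp = 1.67 ms

1.67


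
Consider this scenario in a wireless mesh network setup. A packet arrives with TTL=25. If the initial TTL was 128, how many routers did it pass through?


Given: initial TTL = 128, received TTL = 25
Hops = initial TTL - received TTL
Hops = 128 - 25 = 103

103


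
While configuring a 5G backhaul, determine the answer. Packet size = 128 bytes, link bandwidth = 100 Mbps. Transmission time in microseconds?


Given: packet = 128 bytes, bandwidth = 100 Mbps
Packet in bits = 128 * 8 = 1024 bits
Bandwidth = 100 * 10^6 = 100000000 bps
Time = 1024 / 100000000 seconds
Time in us = 1024 * 10^6 / 100000000 = 10.24

10.24


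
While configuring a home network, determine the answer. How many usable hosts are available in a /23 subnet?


Given: subnet mask /23
Host bits = 32 - 23 = 9
Total addresses = 2^9 = 512
Usable hosts = 512 - 2 (network + broadcast) = 510

510


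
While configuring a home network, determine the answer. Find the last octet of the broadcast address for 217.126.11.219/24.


Given: IP = 217.126.11.219, prefix = /24
Host bits = 32 - 24 = 8
Network last octet = 219 AND mask = 0
Host part size = 2^8 - 1 = 255
Broadcast last octet = 0 OR 255 = 255

255


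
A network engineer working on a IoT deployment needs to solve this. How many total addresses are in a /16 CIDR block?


Given: CIDR prefix /16
Host bits = 32 - 16 = 16
Total addresses = 2^16 = 65536

65536


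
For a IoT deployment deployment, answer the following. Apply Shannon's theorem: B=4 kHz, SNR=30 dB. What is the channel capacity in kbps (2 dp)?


Given: B = 4 kHz, SNR = 30 dB
SNR linear = 10^(30/10) = 1000
1 + SNR = 1001
log2(1001) = 9.9672262588
C = 4 * 1000 * 9.9672262588 = 39868.9050 bps
C = 39.868905 kbps -> 39.87 kbps (2 dp)

39.87


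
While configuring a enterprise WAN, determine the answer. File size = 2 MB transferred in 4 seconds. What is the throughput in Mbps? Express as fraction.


Given: file = 2 MB, time = 4 s
File in Mb = 2 * 8 = 16 Mb
Throughput = 16 / 4 Mbps
Throughput = 4 Mbps

4


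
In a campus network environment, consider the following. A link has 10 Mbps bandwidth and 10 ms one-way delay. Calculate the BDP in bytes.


Given: bandwidth = 10 Mbps, delay = 10 ms
BDP in bits = 10 * 10^6 * 10 / 1000
BDP in bits = 100000
BDP in bytes = 100000 / 8 = 12500

12500


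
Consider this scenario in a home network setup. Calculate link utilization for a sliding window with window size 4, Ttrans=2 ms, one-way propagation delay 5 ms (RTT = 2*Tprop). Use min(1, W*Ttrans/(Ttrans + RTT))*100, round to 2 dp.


Given: W = 4, Ttrans = 2 ms, RTT = 10 ms (= 2 * Tprop, Tprop = 5 ms)
Cycle time = Ttrans + RTT = 2 + 10 = 12 ms (first packet sent until its ACK returns)
W * Ttrans = 4 * 2 = 8 ms of sending per cycle
W * Ttrans / (Ttrans + RTT) = 8 / 12 = 0.666667
U = min(1, 0.666667) = 0.666667
U% = 66.67%

66.67


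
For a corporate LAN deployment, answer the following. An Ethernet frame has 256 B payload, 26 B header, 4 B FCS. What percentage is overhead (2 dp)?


Given: payload = 256 B, header = 26 B, trailer = 4 B
Overhead bytes = header + trailer = 26 + 4 = 30
Total frame = payload + overhead = 256 + 30 = 286
Overhead % = 30 / 286 * 100 = 10.4895% -> 10.49% (2 dp)

10.49


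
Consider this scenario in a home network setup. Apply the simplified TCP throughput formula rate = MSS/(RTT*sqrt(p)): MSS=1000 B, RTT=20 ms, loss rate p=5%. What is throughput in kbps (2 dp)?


Given: MSS = 1000 bytes, RTT = 20 ms, loss = 5%
RTT in seconds = 20 / 1000 = 0.02
Loss rate = 5% = 0.05
sqrt(loss) = sqrt(0.05) = 0.223606797750
Throughput (bytes/s) = 1000 / (0.02 * 0.223606797750) = 223606.7977
Throughput (kbps) = 223606.7977 * 8 / 1000 = 1788.854382 -> 1788.85 kbps (2 dp)

1788.85


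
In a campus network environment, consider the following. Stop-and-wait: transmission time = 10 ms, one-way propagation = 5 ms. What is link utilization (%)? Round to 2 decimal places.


Given: Ttrans = 10 ms, Tprop = 5 ms
RTT = 2 * Tprop = 2 * 5 = 10 ms
U = Ttrans / (Ttrans + RTT)
U = 10 / (10 + 10)
U = 10 / 20 = 0.5
U% = 50.00%

50.00


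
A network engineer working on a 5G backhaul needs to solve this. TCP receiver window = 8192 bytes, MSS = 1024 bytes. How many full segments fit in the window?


Given: RWND = 8192 bytes, MSS = 1024 bytes
Full segments = floor(RWND / MSS)
Full segments = floor(8192 / 1024)
Full segments = floor(8.0) = 8

8


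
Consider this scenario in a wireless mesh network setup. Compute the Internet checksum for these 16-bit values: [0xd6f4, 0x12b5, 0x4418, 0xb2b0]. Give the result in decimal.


Given words: [0xd6f4, 0x12b5, 0x4418, 0xb2b0]
Step 1: Sum all words
Raw sum = 55028 + 4789 + 17432 + 45744 = 122993
Step 2: Fold carry: (57457 + 1) = 57458
One's complement = ~57458 & 0xFFFF = 8077

8077


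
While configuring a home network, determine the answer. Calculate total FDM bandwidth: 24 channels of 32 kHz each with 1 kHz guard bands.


Given: 24 channels, 32 kHz each, guard = 1 kHz
Channel bandwidth = 24 * 32 = 768 kHz
Guard bands = 23 gaps * 1 kHz = 23 kHz
Total = 768 + 23 = 791 kHz

791


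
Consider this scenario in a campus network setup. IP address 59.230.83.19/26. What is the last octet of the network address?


Given: IP = 59.230.83.19, prefix = /26
Subnet mask = 255.255.255.192
Last octet of IP: 19
Last octet of mask: 192
Network last octet = 19 AND 192 = 0

0


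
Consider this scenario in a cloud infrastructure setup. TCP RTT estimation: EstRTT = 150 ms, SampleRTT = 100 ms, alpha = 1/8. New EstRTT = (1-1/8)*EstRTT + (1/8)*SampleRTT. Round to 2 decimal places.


Given: EstRTT = 150 ms, SampleRTT = 100 ms, alpha = 1/8
New EstRTT = (1 - alpha) * EstRTT + alpha * SampleRTT
(7/8) * 150 = 131.25
(1/8) * 100 = 12.5
New EstRTT = 131.25 + 12.5 = 143.75 ms -> 143.75 ms (2 dp)

143.75


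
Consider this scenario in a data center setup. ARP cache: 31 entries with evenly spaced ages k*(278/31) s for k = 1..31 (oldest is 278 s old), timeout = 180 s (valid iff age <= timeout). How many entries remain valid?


Ages are k * 278/31 s for k = 1..31 (spacing = 8.9677 s).
Entry k is valid iff k * 278/31 <= 180 iff k <= 31 * 180 / 278 = 20.0719
n_valid = floor(20.0719) = 20
(n_stale = 31 - 20 = 11)

20


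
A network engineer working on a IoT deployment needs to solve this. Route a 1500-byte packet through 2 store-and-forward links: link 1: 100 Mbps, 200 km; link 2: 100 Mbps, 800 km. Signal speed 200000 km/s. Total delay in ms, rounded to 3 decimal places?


Packet = 1500 bytes = 12000 bits. Store-and-forward: sum (t_trans + t_prop) per link.
Link 1: t_trans = 12000/(100*10^6) s = 0.1200 ms; t_prop = 200/200000 s = 1.0000 ms; subtotal = 1.1200 ms
Link 2: t_trans = 12000/(100*10^6) s = 0.1200 ms; t_prop = 800/200000 s = 4.0000 ms; subtotal = 4.1200 ms
End-to-end = 1.1200 + 4.1200 = 5.2400 ms -> 5.240 ms (3 dp)

5.240


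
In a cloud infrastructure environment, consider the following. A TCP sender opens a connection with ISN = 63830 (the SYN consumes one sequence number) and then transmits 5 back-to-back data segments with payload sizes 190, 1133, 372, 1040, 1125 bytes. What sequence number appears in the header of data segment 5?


The SYN occupies sequence number ISN = 63830, so the first data byte is ISN + 1 = 63831.
SEQ of data segment i = (ISN + 1) + sum of payload sizes of segments 1..i-1.
Segment 1: SEQ = 63831, payload = 190 bytes
Segment 2: SEQ = 64021, payload = 1133 bytes
Segment 3: SEQ = 65154, payload = 372 bytes
Segment 4: SEQ = 65526, payload = 1040 bytes
Segment 5: SEQ = 66566, payload = 1125 bytes
SEQ of segment 5 = 63831 + 190 + 1133 + 372 + 1040 = 66566

66566


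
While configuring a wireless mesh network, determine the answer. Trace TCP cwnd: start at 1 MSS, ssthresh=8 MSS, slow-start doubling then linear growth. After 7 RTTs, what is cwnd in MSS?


RTT 0: cwnd = 1 MSS (initial)
RTT 1: cwnd = 2 MSS (slow start, doubled)
RTT 2: cwnd = 4 MSS (slow start, doubled)
RTT 3: cwnd = 8 MSS (slow start, doubled)
RTT 4: cwnd = 9 MSS (congestion avoidance, +1)
RTT 5: cwnd = 10 MSS (congestion avoidance, +1)
RTT 6: cwnd = 11 MSS (congestion avoidance, +1)
RTT 7: cwnd = 12 MSS (congestion avoidance, +1)

12


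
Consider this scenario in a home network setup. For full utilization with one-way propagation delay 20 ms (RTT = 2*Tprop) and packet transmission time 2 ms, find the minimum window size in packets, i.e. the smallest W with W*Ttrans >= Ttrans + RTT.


Given: Ttrans = 2 ms, RTT = 40 ms (= 2 * Tprop, Tprop = 20 ms)
Time until first ACK returns = Ttrans + RTT = 2 + 40 = 42 ms
Need W * Ttrans >= Ttrans + RTT  ->  W >= (Ttrans + RTT) / Ttrans
(Ttrans + RTT) / Ttrans = 42 / 2 = 21
W_min = ceil(21) = 21

21


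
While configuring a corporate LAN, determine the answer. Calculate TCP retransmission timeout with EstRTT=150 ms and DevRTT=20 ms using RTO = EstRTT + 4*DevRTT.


Given: EstRTT = 150 ms, DevRTT = 20 ms
Timeout = EstRTT + 4 * DevRTT
4 * DevRTT = 4 * 20 = 80
Timeout = 150 + 80 = 230 ms

230


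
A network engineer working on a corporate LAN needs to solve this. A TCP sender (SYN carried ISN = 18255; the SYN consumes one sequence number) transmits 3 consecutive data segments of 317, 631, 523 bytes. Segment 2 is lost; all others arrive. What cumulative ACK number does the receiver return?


SYN uses sequence number 18255; first data byte = ISN + 1 = 18256.
Segment 1: SEQ = 18256, len = 317 B, covers [18256, 18572]
Segment 2: SEQ = 18573, len = 631 B, covers [18573, 19203] [LOST]
Segment 3: SEQ = 19204, len = 523 B, covers [19204, 19726]
In-order data received: bytes [18256, 18572] (segments 1..1).
Segment 2 missing -> gap begins at byte 18573; later segments buffered out of order.
Cumulative ACK = next expected in-order byte = 18256 + 317 = 18573

18573


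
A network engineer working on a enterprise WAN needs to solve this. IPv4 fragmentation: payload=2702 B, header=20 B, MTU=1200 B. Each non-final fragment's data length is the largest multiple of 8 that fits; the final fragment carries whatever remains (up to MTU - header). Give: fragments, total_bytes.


Max data per non-final fragment = floor((MTU - header)/8)*8 = floor((1200 - 20)/8)*8 = floor(1180/8)*8 = 1176 B
Final fragment needs no 8-byte alignment: it can carry up to MTU - header = 1180 B
Non-final fragments needed = ceil((payload - 1180) / 1176) = ceil(1522/1176) = ceil(1.2942) = 2
Number of fragments = 2 + 1 = 3
Fragment sizes (data): 2 * 1176 B + 350 B (last, 350 <= 1180 OK)
Total bytes sent = payload + n_frags * header = 2702 + 3*20 = 2702 + 60 = 2762 B

3, 2762


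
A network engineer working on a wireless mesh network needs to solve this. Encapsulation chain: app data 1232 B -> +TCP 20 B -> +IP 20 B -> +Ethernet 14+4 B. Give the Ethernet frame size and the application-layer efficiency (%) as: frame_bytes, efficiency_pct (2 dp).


TCP segment = 1232 + 20 = 1252 B
IP packet = 1252 + 20 = 1272 B
Ethernet frame = 1272 + 14 + 4 = 1290 B
Efficiency = app / frame = 1232 / 1290 = 0.955039 = 95.5039% -> 95.50% (2 dp)

1290, 95.50


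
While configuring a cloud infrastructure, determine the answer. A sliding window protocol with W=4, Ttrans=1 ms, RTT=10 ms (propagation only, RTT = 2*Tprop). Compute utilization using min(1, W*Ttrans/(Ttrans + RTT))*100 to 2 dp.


Given: W = 4, Ttrans = 1 ms, RTT = 10 ms (= 2 * Tprop, Tprop = 5 ms)
Cycle time = Ttrans + RTT = 1 + 10 = 11 ms (first packet sent until its ACK returns)
W * Ttrans = 4 * 1 = 4 ms of sending per cycle
W * Ttrans / (Ttrans + RTT) = 4 / 11 = 0.363636
U = min(1, 0.363636) = 0.363636
U% = 36.36%

36.36


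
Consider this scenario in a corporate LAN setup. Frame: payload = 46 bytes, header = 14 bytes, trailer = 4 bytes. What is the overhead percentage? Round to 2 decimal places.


Given: payload = 46 B, header = 14 B, trailer = 4 B
Overhead bytes = header + trailer = 14 + 4 = 18
Total frame = payload + overhead = 46 + 18 = 64
Overhead % = 18 / 64 * 100 = 28.1250% -> 28.13% (2 dp)

28.13


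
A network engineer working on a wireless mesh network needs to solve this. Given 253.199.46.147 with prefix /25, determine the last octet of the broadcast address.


Given: IP = 253.199.46.147, prefix = /25
Host bits = 32 - 25 = 7
Network last octet = 147 AND mask = 128
Host part size = 2^7 - 1 = 127
Broadcast last octet = 128 OR 127 = 255

255


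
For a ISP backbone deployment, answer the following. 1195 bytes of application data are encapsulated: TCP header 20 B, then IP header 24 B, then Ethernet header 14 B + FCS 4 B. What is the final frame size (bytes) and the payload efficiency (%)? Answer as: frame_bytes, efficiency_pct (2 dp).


TCP segment = 1195 + 20 = 1215 B
IP packet = 1215 + 24 = 1239 B
Ethernet frame = 1239 + 14 + 4 = 1257 B
Efficiency = app / frame = 1195 / 1257 = 0.950676 = 95.0676% -> 95.07% (2 dp)

1257, 95.07


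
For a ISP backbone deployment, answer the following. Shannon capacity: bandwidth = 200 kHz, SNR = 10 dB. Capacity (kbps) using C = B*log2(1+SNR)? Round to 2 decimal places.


Given: B = 200 kHz, SNR = 10 dB
SNR linear = 10^(10/10) = 10
1 + SNR = 11
log2(11) = 3.4594316186
C = 200 * 1000 * 3.4594316186 = 691886.3237 bps
C = 691.886324 kbps -> 691.89 kbps (2 dp)

691.89


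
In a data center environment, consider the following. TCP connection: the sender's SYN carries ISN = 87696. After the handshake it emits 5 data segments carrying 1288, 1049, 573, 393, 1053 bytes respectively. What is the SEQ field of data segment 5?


The SYN occupies sequence number ISN = 87696, so the first data byte is ISN + 1 = 87697.
SEQ of data segment i = (ISN + 1) + sum of payload sizes of segments 1..i-1.
Segment 1: SEQ = 87697, payload = 1288 bytes
Segment 2: SEQ = 88985, payload = 1049 bytes
Segment 3: SEQ = 90034, payload = 573 bytes
Segment 4: SEQ = 90607, payload = 393 bytes
Segment 5: SEQ = 91000, payload = 1053 bytes
SEQ of segment 5 = 87697 + 1288 + 1049 + 573 + 393 = 91000

91000


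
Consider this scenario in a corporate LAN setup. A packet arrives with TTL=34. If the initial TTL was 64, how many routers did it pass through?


Given: initial TTL = 64, received TTL = 34
Hops = initial TTL - received TTL
Hops = 64 - 34 = 30

30


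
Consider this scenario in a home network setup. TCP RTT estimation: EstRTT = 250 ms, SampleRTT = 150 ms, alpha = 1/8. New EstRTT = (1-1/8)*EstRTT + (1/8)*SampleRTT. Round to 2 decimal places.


Given: EstRTT = 250 ms, SampleRTT = 150 ms, alpha = 1/8
New EstRTT = (1 - alpha) * EstRTT + alpha * SampleRTT
(7/8) * 250 = 218.75
(1/8) * 150 = 18.75
New EstRTT = 218.75 + 18.75 = 237.5 ms -> 237.50 ms (2 dp)

237.50


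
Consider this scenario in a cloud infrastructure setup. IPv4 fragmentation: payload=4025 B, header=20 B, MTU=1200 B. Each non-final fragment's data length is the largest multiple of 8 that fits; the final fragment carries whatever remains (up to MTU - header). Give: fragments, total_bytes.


Max data per non-final fragment = floor((MTU - header)/8)*8 = floor((1200 - 20)/8)*8 = floor(1180/8)*8 = 1176 B
Final fragment needs no 8-byte alignment: it can carry up to MTU - header = 1180 B
Non-final fragments needed = ceil((payload - 1180) / 1176) = ceil(2845/1176) = ceil(2.4192) = 3
Number of fragments = 3 + 1 = 4
Fragment sizes (data): 3 * 1176 B + 497 B (last, 497 <= 1180 OK)
Total bytes sent = payload + n_frags * header = 4025 + 4*20 = 4025 + 80 = 4105 B

4, 4105


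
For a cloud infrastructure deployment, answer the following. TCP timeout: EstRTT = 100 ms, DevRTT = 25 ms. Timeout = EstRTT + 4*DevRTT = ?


Given: EstRTT = 100 ms, DevRTT = 25 ms
Timeout = EstRTT + 4 * DevRTT
4 * DevRTT = 4 * 25 = 100
Timeout = 100 + 100 = 200 ms

200


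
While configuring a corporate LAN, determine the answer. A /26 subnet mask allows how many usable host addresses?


Given: subnet mask /26
Host bits = 32 - 26 = 6
Total addresses = 2^6 = 64
Usable hosts = 64 - 2 (network + broadcast) = 62

62


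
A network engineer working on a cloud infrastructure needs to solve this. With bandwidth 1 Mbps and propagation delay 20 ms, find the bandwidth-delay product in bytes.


Given: bandwidth = 1 Mbps, delay = 20 ms
BDP in bits = 1 * 10^6 * 20 / 1000
BDP in bits = 20000
BDP in bytes = 20000 / 8 = 2500

2500


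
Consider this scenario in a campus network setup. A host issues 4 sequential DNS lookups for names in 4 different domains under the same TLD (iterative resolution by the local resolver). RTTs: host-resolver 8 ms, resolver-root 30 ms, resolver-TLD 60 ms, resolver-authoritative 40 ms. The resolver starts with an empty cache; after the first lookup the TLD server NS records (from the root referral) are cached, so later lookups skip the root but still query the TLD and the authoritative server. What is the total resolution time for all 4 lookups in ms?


Lookup 1 (cold cache): local + root + TLD + auth = 8 + 30 + 60 + 40 = 138 ms
Lookups 2..4 (TLD NS cached -> skip root; new domain -> still ask TLD and auth): local + TLD + auth = 8 + 60 + 40 = 108 ms each
Remaining 3 lookups: 3 * 108 = 324 ms
Total = 138 + 324 = 462 ms

462


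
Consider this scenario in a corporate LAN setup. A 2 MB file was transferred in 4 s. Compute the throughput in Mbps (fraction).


Given: file = 2 MB, time = 4 s
File in Mb = 2 * 8 = 16 Mb
Throughput = 16 / 4 Mbps
Throughput = 4 Mbps

4


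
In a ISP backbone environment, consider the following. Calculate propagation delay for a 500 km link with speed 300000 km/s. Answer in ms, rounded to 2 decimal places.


Given: distance = 500 km, speed = 300000 km/s
Delay = distance / speed = 500 / 300000 seconds
Delay in ms = 500 * 1000 / 300000
Delay = 1.6667 ms
Rounded to 2 dp = 1.67 ms

1.67


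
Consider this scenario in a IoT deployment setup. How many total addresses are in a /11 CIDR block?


Given: CIDR prefix /11
Host bits = 32 - 11 = 21
Total addresses = 2^21 = 2097152

2097152


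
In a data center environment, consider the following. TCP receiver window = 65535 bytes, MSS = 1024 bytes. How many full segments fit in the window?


Given: RWND = 65535 bytes, MSS = 1024 bytes
Full segments = floor(RWND / MSS)
Full segments = floor(65535 / 1024)
Full segments = floor(63.999) = 63

63


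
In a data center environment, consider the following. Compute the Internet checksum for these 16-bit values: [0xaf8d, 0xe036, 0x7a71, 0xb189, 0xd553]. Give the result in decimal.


Given words: [0xaf8d, 0xe036, 0x7a71, 0xb189, 0xd553]
Step 1: Sum all words
Raw sum = 44941 + 57398 + 31345 + 45449 + 54611 = 233744
Step 2: Fold carry: (37136 + 3) = 37139
One's complement = ~37139 & 0xFFFF = 28396

28396


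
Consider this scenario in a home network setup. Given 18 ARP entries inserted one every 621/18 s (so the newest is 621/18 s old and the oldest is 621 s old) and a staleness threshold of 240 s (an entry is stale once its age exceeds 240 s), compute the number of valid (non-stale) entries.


Ages are k * 621/18 s for k = 1..18 (spacing = 34.5000 s).
Entry k is valid iff k * 621/18 <= 240 iff k <= 18 * 240 / 621 = 6.9565
n_valid = floor(6.9565) = 6
(n_stale = 18 - 6 = 12)

6
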